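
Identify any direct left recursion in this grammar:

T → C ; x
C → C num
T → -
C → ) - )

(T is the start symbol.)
Direct left recursion occurs when N → N α for some non-terminal N (the right-hand side begins with the left-hand side itself).

T → C ; x: starts with C
C → C num: LEFT RECURSIVE (starts with C)
T → -: starts with '-'
C → ) - ): starts with ')'

The grammar has direct left recursion on: C.

Answer: Yes, C is left-recursive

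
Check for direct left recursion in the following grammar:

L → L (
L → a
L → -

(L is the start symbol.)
Yes, L is left-recursive

L → L (: LEFT RECURSIVE (starts with L)
L → a: starts with a
L → -: starts with '-'

The grammar has direct left recursion on: L.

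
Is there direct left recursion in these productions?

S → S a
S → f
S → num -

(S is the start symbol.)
Direct left recursion occurs when N → N α for some non-terminal N (the right-hand side begins with the left-hand side itself).

S → S a: LEFT RECURSIVE (starts with S)
S → f: starts with f
S → num -: starts with num

The grammar has direct left recursion on: S.

Answer: Yes, S is left-recursive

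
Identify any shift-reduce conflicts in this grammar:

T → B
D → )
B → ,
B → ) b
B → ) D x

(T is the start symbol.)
No shift-reduce conflicts

Augment with T' → T and build the canonical LR(0) collection (I0 = CLOSURE({[T' → . T]}), then GOTO on every symbol after a dot until no new states appear). It has 9 states:
  I0: { [B → . ) D x], [B → . ) b], [B → . ,], [T → . B], [T' → . T] }  — shift
  I1: { [B → ) . D x], [B → ) . b], [D → . )] }  — shift
  I2: { [B → , .] }  — reduce
  I3: { [T → B .] }  — reduce
  I4: { [T' → T .] }  — accept
  I5: { [D → ) .] }  — reduce
  I6: { [B → ) D . x] }  — shift
  I7: { [B → ) b .] }  — reduce
  I8: { [B → ) D x .] }  — reduce

No state contains both a complete item and a shift item.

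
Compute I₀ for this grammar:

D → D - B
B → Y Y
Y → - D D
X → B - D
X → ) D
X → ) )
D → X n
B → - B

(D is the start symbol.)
First, augment the grammar with D' → D
I₀ = CLOSURE({ [D' → . D] }):
  [D' → . D] has the dot before D: add [D → . D - B], [D → . X n]
  [D → . X n] has the dot before X: add [X → . B - D], [X → . ) D], [X → . ) )]
  [X → . B - D] has the dot before B: add [B → . Y Y], [B → . - B]
  [B → . Y Y] has the dot before Y: add [Y → . - D D]
No further items can be added.

I₀ = { [B → . - B], [B → . Y Y], [D → . D - B], [D → . X n], [D' → . D], [X → . ) )], [X → . ) D], [X → . B - D], [Y → . - D D] }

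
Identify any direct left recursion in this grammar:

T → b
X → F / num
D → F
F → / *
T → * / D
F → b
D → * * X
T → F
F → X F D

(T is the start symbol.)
No direct left recursion

T → b: starts with b
X → F / num: starts with F
D → F: starts with F
F → / *: starts with '/'
T → * / D: starts with '*'
F → b: starts with b
D → * * X: starts with '*'
T → F: starts with F
F → X F D: starts with X

No direct left recursion found.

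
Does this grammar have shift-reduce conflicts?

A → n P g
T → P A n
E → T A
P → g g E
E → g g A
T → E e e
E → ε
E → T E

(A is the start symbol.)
Yes — I5: [E → .] vs [E → . g g A]; I6: [P → g g E .] vs [T → E . e e]; I8: [E → .] vs [A → . n P g]; I10: [E → .] vs [A → . n P g]; I13: [E → T E .] vs [T → E . e e]

A shift-reduce conflict occurs when an LR(0) state has both:
  - a complete (reduce) item [A → α .] (dot at the end), and
  - a shift item [B → β . c γ] (dot before a terminal).

Augment with A' → A and build the canonical LR(0) collection (I0 = CLOSURE({[A' → . A]}), then GOTO on every symbol after a dot until no new states appear). It has 19 states:
  I0: { [A → . n P g], [A' → . A] }  — shift
  I1: { [A' → A .] }  — accept
  I2: { [A → n . P g], [P → . g g E] }  — shift
  I3: { [A → n P . g] }  — shift
  I4: { [P → g . g E] }  — shift
  I5: { [E → . T A], [E → . T E], [E → . g g A], [E → .], [P → . g g E], [P → g g . E], [T → . E e e], [T → . P A n] }  — shift, reduce
  I6: { [P → g g E .], [T → E . e e] }  — shift, reduce
  I7: { [A → . n P g], [T → P . A n] }  — shift
  I8: { [A → . n P g], [E → . T A], [E → . T E], [E → . g g A], [E → .], [E → T . A], [E → T . E], [P → . g g E], [T → . E e e], [T → . P A n] }  — shift, reduce
  I9: { [E → g . g A], [P → g . g E] }  — shift
  I10: { [A → . n P g], [E → . T A], [E → . T E], [E → . g g A], [E → .], [E → g g . A], [P → . g g E], [P → g g . E], [T → . E e e], [T → . P A n] }  — shift, reduce
  I11: { [E → g g A .] }  — reduce
  I12: { [E → T A .] }  — reduce
  I13: { [E → T E .], [T → E . e e] }  — shift, reduce
  I14: { [T → E e . e] }  — shift
  I15: { [T → E e e .] }  — reduce
  I16: { [T → P A . n] }  — shift
  I17: { [T → P A n .] }  — reduce
  I18: { [A → n P g .] }  — reduce

I5 contains reduce item [E → .] and shift items [E → . g g A], [P → . g g E] — shift-reduce conflict.
I6 contains reduce item [P → g g E .] and shift item [T → E . e e] — shift-reduce conflict.
I8 contains reduce item [E → .] and shift items [A → . n P g], [E → . g g A], [P → . g g E] — shift-reduce conflict.
I10 contains reduce item [E → .] and shift items [A → . n P g], [E → . g g A], [P → . g g E] — shift-reduce conflict.
I13 contains reduce item [E → T E .] and shift item [T → E . e e] — shift-reduce conflict.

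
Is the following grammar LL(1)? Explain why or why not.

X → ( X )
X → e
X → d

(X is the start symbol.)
Yes, the grammar is LL(1).

A grammar is LL(1) if for each non-terminal N with multiple productions, the predict sets of those productions are pairwise disjoint, where PREDICT(N → α) = (FIRST(α) \ {ε}) ∪ (FOLLOW(N) if α ⇒* ε).

For X:
  PREDICT(X → '(' X ')') = { '(' }
  PREDICT(X → e) = { 'e' }
  PREDICT(X → d) = { 'd' }

All predict sets are disjoint. The grammar IS LL(1).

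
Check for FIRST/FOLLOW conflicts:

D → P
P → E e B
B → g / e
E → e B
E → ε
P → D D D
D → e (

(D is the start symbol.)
Yes. E → e B with FOLLOW(E) on { 'e' }

Nullable non-terminals: E.

E: nullable alternative(s) E → ε; FOLLOW(E) = { 'e' }
  E → e B: FIRST \ {ε} = { 'e' } — overlaps FOLLOW(E) on { 'e' }: CONFLICT
  E → ε: FIRST \ {ε} = { } — this is the only nullable alternative, skip

B, D, P have no nullable alternative, so no FIRST/FOLLOW check is needed there.

So the grammar has 1 FIRST/FOLLOW conflict (marked CONFLICT above).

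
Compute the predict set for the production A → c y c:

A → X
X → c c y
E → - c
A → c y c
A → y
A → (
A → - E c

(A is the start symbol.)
{ 'c' }

PREDICT(A → c y c) = (FIRST(RHS) \ {ε}) ∪ (FOLLOW(A) if ε ∈ FIRST(RHS), i.e. RHS ⇒* ε)
FIRST(c y c) = { 'c' }
ε ∉ FIRST(c y c), so FOLLOW(A) is not added.
PREDICT(A → c y c) = { 'c' }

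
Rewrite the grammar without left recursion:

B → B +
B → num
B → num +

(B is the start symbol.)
B is directly left-recursive. The standard transformation for
  A → A α₁ | ... | A α_m | β₁ | ... | β_n
is
  A  → β₁ A' | ... | β_n A'
  A' → α₁ A' | ... | α_m A' | ε

B → num becomes B → num B'
B → num + becomes B → num + B'
B → B + becomes B' → + B'
Add B' → ε

Resulting grammar:
B → num B'
B → num + B'
B' → + B'
B' → ε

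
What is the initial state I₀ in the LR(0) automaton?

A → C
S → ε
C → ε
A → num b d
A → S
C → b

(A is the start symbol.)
First, augment the grammar with A' → A
I₀ = CLOSURE({ [A' → . A] }):
  [A' → . A] has the dot before A: add [A → . C], [A → . num b d], [A → . S]
  [A → . C] has the dot before C: add [C → .], [C → . b]
  [A → . S] has the dot before S: add [S → .]
No further items can be added.

I₀ = { [A → . C], [A → . S], [A → . num b d], [A' → . A], [C → . b], [C → .], [S → .] }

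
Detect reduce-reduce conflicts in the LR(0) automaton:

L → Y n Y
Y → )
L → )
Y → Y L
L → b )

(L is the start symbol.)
Augment with L' → L and build the canonical LR(0) collection (I0 = CLOSURE({[L' → . L]}), then GOTO on every symbol after a dot until no new states appear). It has 10 states:
  I0: { [L → . )], [L → . Y n Y], [L → . b )], [L' → . L], [Y → . )], [Y → . Y L] }  — shift
  I1: { [L → ) .], [Y → ) .] }  — 2 reduces
  I2: { [L' → L .] }  — accept
  I3: { [L → . )], [L → . Y n Y], [L → . b )], [L → Y . n Y], [Y → . )], [Y → . Y L], [Y → Y . L] }  — shift
  I4: { [L → b . )] }  — shift
  I5: { [L → b ) .] }  — reduce
  I6: { [Y → Y L .] }  — reduce
  I7: { [L → Y n . Y], [Y → . )], [Y → . Y L] }  — shift
  I8: { [Y → ) .] }  — reduce
  I9: { [L → . )], [L → . Y n Y], [L → . b )], [L → Y n Y .], [Y → . )], [Y → . Y L], [Y → Y . L] }  — shift, reduce

I1 contains complete items [L → ) .], [Y → ) .] — reduce-reduce conflict.

Answer: Yes — I1: [L → ) .] vs [Y → ) .]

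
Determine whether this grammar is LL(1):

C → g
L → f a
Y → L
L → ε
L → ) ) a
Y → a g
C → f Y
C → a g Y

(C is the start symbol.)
Yes, the grammar is LL(1).

A grammar is LL(1) if for each non-terminal N with multiple productions, the predict sets of those productions are pairwise disjoint, where PREDICT(N → α) = (FIRST(α) \ {ε}) ∪ (FOLLOW(N) if α ⇒* ε).

Relevant sets:
  FIRST(L) = { ')', 'f', ε }
  FOLLOW(L) = { $ }
  FOLLOW(Y) = { $ }

For C:
  PREDICT(C → g) = { 'g' }
  PREDICT(C → f Y) = { 'f' }
  PREDICT(C → a g Y) = { 'a' }
For L:
  PREDICT(L → f a) = { 'f' }
  PREDICT(L → ε) = { $ }
  PREDICT(L → ')' ')' a) = { ')' }
For Y:
  PREDICT(Y → L) = { $, ')', 'f' }
  PREDICT(Y → a g) = { 'a' }

All predict sets are disjoint. The grammar IS LL(1).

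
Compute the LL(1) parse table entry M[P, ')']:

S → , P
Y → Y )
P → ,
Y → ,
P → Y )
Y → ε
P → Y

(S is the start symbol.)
P → Y ), P → Y

To find M[P, ')'], we find productions for P where ')' is in the predict set (PREDICT(N → α) = (FIRST(α) \ {ε}) ∪ (FOLLOW(N) if α ⇒* ε)).

Relevant sets:
  FIRST(Y) = { ')', ',', ε }
  FOLLOW(P) = { $ }

P → ,: PREDICT = { ',' }
P → Y ): PREDICT = { ')', ',' }
  ')' is in predict set, so this production goes in M[P, ')']
P → Y: PREDICT = { $, ')', ',' }
  ')' is in predict set, so this production goes in M[P, ')']

M[P, ')'] = P → Y ), P → Y  (a multiply-defined cell — the grammar is not LL(1))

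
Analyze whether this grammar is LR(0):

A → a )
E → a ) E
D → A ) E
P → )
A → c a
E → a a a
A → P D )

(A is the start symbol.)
A grammar is LR(0) if no state in the canonical LR(0) collection has:
  - both a shift item (dot before a terminal) and a complete item (shift-reduce conflict), or
  - two or more complete items (reduce-reduce conflict; the accept item [A' → A .] counts as a complete item here).

Augment with A' → A and build the canonical LR(0) collection (I0 = CLOSURE({[A' → . A]}), then GOTO on every symbol after a dot until no new states appear). It has 18 states:
  I0: { [A → . P D )], [A → . a )], [A → . c a], [A' → . A], [P → . )] }  — shift
  I1: { [P → ) .] }  — reduce
  I2: { [A' → A .] }  — accept
  I3: { [A → . P D )], [A → . a )], [A → . c a], [A → P . D )], [D → . A ) E], [P → . )] }  — shift
  I4: { [A → a . )] }  — shift
  I5: { [A → c . a] }  — shift
  I6: { [A → c a .] }  — reduce
  I7: { [A → a ) .] }  — reduce
  I8: { [D → A . ) E] }  — shift
  I9: { [A → P D . )] }  — shift
  I10: { [A → P D ) .] }  — reduce
  I11: { [D → A ) . E], [E → . a ) E], [E → . a a a] }  — shift
  I12: { [D → A ) E .] }  — reduce
  I13: { [E → a . ) E], [E → a . a a] }  — shift
  I14: { [E → . a ) E], [E → . a a a], [E → a ) . E] }  — shift
  I15: { [E → a a . a] }  — shift
  I16: { [E → a a a .] }  — reduce
  I17: { [E → a ) E .] }  — reduce

Every state is either a pure shift/goto state or contains exactly one complete item and nothing to shift — no conflicts. The grammar is LR(0).

Answer: Yes, the grammar is LR(0)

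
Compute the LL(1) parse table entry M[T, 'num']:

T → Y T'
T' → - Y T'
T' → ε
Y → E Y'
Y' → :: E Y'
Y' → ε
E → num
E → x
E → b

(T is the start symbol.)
To find M[T, 'num'], we find productions for T where 'num' is in the predict set (PREDICT(N → α) = (FIRST(α) \ {ε}) ∪ (FOLLOW(N) if α ⇒* ε)).

Relevant sets:
  FIRST(Y) = { 'b', 'num', 'x' }

T → Y T': PREDICT = { 'b', 'num', 'x' }
  'num' is in predict set, so this production goes in M[T, 'num']

M[T, 'num'] = T → Y T'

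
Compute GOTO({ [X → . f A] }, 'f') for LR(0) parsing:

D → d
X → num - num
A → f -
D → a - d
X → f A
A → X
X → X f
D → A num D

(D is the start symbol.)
GOTO(I, 'f') = CLOSURE({ [A → αX.β] : [A → α.Xβ] ∈ I, X = 'f' })

Items with dot before 'f', with the dot advanced:
  [X → . f A] → [X → f . A]
Closure of the advanced items:
  [X → f . A] has the dot before A: add [A → . f -], [A → . X]
  [A → . X] has the dot before X: add [X → . num - num], [X → . f A], [X → . X f]

GOTO = { [A → . X], [A → . f -], [X → . X f], [X → . f A], [X → . num - num], [X → f . A] }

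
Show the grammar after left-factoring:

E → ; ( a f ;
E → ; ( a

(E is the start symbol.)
Left-factoring transforms A → αβ₁ | αβ₂ into A → αA' and A' → β₁ | β₂
(α is the longest common prefix among the alternatives). Repeat until
no nonterminal has two alternatives with a common prefix.

Round 1: E has alternatives sharing prefix '; ( a'. Introduce E': E → ; ( a E'
  Add: E' → f ;
  Add: E' → ε

No remaining common prefixes — done.

Resulting grammar:
E → ; ( a E'
E' → f ;
E' → ε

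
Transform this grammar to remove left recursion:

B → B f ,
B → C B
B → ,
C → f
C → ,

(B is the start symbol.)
B → C B B'
B → , B'
B' → f , B'
B' → ε
C → f
C → ,

B is directly left-recursive. The standard transformation for
  A → A α₁ | ... | A α_m | β₁ | ... | β_n
is
  A  → β₁ A' | ... | β_n A'
  A' → α₁ A' | ... | α_m A' | ε

B → C B becomes B → C B B'
B → , becomes B → , B'
B → B f , becomes B' → f , B'
Add B' → ε

Productions for other non-terminals are unchanged:
  C → f
  C → ,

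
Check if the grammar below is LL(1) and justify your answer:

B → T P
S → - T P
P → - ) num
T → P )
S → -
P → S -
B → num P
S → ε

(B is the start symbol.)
A grammar is LL(1) if for each non-terminal N with multiple productions, the predict sets of those productions are pairwise disjoint, where PREDICT(N → α) = (FIRST(α) \ {ε}) ∪ (FOLLOW(N) if α ⇒* ε).

Relevant sets:
  FIRST(T) = { '-' }
  FIRST(S) = { '-', ε }
  FOLLOW(S) = { '-' }

For B:
  PREDICT(B → T P) = { '-' }
  PREDICT(B → num P) = { 'num' }
For S:
  PREDICT(S → '-' T P) = { '-' }
  PREDICT(S → '-') = { '-' }
  PREDICT(S → ε) = { '-' }
For P:
  PREDICT(P → '-' ')' num) = { '-' }
  PREDICT(P → S '-') = { '-' }
T has a single production, so nothing to check there.

Conflict found: Predict set conflict for S: { '-' }
The grammar is NOT LL(1).

Answer: No. Predict set conflict for S: { '-' }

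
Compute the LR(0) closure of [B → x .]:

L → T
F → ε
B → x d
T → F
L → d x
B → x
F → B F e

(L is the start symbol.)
Start with: [B → x .]
The dot is at the end, so nothing is added.

CLOSURE = { [B → x .] }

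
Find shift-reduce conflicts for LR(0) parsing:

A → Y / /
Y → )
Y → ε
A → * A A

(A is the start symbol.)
A shift-reduce conflict occurs when an LR(0) state has both:
  - a complete (reduce) item [A → α .] (dot at the end), and
  - a shift item [B → β . c γ] (dot before a terminal).

Augment with A' → A and build the canonical LR(0) collection (I0 = CLOSURE({[A' → . A]}), then GOTO on every symbol after a dot until no new states appear). It has 9 states:
  I0: { [A → . * A A], [A → . Y / /], [A' → . A], [Y → . )], [Y → .] }  — shift, reduce
  I1: { [Y → ) .] }  — reduce
  I2: { [A → * . A A], [A → . * A A], [A → . Y / /], [Y → . )], [Y → .] }  — shift, reduce
  I3: { [A' → A .] }  — accept
  I4: { [A → Y . / /] }  — shift
  I5: { [A → Y / . /] }  — shift
  I6: { [A → Y / / .] }  — reduce
  I7: { [A → * A . A], [A → . * A A], [A → . Y / /], [Y → . )], [Y → .] }  — shift, reduce
  I8: { [A → * A A .] }  — reduce

I0 contains reduce item [Y → .] and shift items [A → . * A A], [Y → . )] — shift-reduce conflict.
I2 contains reduce item [Y → .] and shift items [A → . * A A], [Y → . )] — shift-reduce conflict.
I7 contains reduce item [Y → .] and shift items [A → . * A A], [Y → . )] — shift-reduce conflict.

Answer: Yes — I0: [Y → .] vs [A → . * A A]; I2: [Y → .] vs [A → . * A A]; I7: [Y → .] vs [A → . * A A]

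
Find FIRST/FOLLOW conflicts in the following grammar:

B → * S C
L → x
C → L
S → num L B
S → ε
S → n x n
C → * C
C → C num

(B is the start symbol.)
A FIRST/FOLLOW conflict occurs when a non-terminal N has a nullable alternative N → β (β ⇒* ε) and another alternative N → α with FIRST(α) ∩ FOLLOW(N) ≠ ∅: on such a lookahead the parser cannot decide between expanding α and letting N vanish via β.

Nullable non-terminals: S.

S: nullable alternative(s) S → ε; FOLLOW(S) = { '*', 'x' }
  S → num L B: FIRST \ {ε} = { 'num' } — disjoint from FOLLOW(S)
  S → ε: FIRST \ {ε} = { } — this is the only nullable alternative, skip
  S → n x n: FIRST \ {ε} = { 'n' } — disjoint from FOLLOW(S)

B, C, L have no nullable alternative, so no FIRST/FOLLOW check is needed there.

No FIRST/FOLLOW conflicts found.

Answer: No FIRST/FOLLOW conflicts.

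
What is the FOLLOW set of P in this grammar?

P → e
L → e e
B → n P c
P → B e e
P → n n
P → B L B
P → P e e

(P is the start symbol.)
To compute FOLLOW(P), find every occurrence of P on a right-hand side N → α P β: add FIRST(β) \ {ε}, and if β is empty or nullable also add FOLLOW(N). Iterate to a fixed point.

P is the start symbol, so $ ∈ FOLLOW(P).
In B → n P c: P is followed by c, add FIRST(c) \ {ε} = { 'c' }
In P → P e e: P is followed by e e, add FIRST(e e) \ {ε} = { 'e' }

Taking the union: FOLLOW(P) = { $, 'c', 'e' }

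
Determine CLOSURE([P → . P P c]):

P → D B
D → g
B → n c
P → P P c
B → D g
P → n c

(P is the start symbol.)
{ [D → . g], [P → . D B], [P → . P P c], [P → . n c] }

To compute CLOSURE, for each item [A → α.Bβ] where B is a non-terminal, add [B → .γ] for all productions B → γ; repeat for the newly added items until nothing changes.

Start with: [P → . P P c]
  [P → . P P c] has the dot before P: add [P → . D B], [P → . n c]
  [P → . D B] has the dot before D: add [D → . g]
No further items can be added.

CLOSURE = { [D → . g], [P → . D B], [P → . P P c], [P → . n c] }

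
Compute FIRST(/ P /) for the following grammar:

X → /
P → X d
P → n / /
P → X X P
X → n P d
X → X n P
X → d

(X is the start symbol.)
To compute FIRST(/ P /), process the symbols left to right:
Symbol / is a terminal. Add '/' and stop.
FIRST(/ P /) = { '/' }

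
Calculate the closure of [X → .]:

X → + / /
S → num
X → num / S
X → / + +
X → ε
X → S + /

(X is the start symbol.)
Start with: [X → .]
The dot is at the end, so nothing is added.

CLOSURE = { [X → .] }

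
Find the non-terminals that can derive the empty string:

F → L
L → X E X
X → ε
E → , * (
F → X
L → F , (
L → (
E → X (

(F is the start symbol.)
A non-terminal is nullable if it can derive ε (the empty string): either it has an ε-production, or it has a production whose right-hand side consists entirely of nullable non-terminals.

ε-productions: X → ε
So X is immediately nullable.
F → X: every symbol on the right is nullable, so F is nullable too.
No further non-terminal can be added: every production for the remaining non-terminals contains a terminal or a non-nullable non-terminal.
Nullable = { 'F', 'X' }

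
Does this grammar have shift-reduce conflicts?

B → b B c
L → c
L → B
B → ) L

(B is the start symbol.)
No shift-reduce conflicts

A shift-reduce conflict occurs when an LR(0) state has both:
  - a complete (reduce) item [A → α .] (dot at the end), and
  - a shift item [B → β . c γ] (dot before a terminal).

Augment with B' → B and build the canonical LR(0) collection (I0 = CLOSURE({[B' → . B]}), then GOTO on every symbol after a dot until no new states appear). It has 9 states:
  I0: { [B → . ) L], [B → . b B c], [B' → . B] }  — shift
  I1: { [B → ) . L], [B → . ) L], [B → . b B c], [L → . B], [L → . c] }  — shift
  I2: { [B' → B .] }  — accept
  I3: { [B → . ) L], [B → . b B c], [B → b . B c] }  — shift
  I4: { [B → b B . c] }  — shift
  I5: { [B → b B c .] }  — reduce
  I6: { [L → B .] }  — reduce
  I7: { [B → ) L .] }  — reduce
  I8: { [L → c .] }  — reduce

No state contains both a complete item and a shift item.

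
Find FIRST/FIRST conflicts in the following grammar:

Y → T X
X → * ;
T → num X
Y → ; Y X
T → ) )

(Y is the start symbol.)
No FIRST/FIRST conflicts.

FIRST sets of the non-terminals at (or reachable through a nullable prefix from) the front of some alternative:
  FIRST(T) = { ')', 'num' }

Productions for Y:
  Y → T X: FIRST = { ')', 'num' }
  Y → ; Y X: FIRST = { ';' }
Productions for T:
  T → num X: FIRST = { 'num' }
  T → ) ): FIRST = { ')' }
X has only one production, so no FIRST/FIRST conflict is possible there.

All alternatives of each non-terminal have pairwise disjoint FIRST sets.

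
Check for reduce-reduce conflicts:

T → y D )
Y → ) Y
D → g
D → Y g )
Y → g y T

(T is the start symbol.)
A reduce-reduce conflict occurs when an LR(0) state has two complete items [A → α .] and [B → β .] — both call for a reduction, and with no lookahead the parser cannot choose between them.

Augment with T' → T and build the canonical LR(0) collection (I0 = CLOSURE({[T' → . T]}), then GOTO on every symbol after a dot until no new states appear). It has 14 states:
  I0: { [T → . y D )], [T' → . T] }  — shift
  I1: { [T' → T .] }  — accept
  I2: { [D → . Y g )], [D → . g], [T → y . D )], [Y → . ) Y], [Y → . g y T] }  — shift
  I3: { [Y → ) . Y], [Y → . ) Y], [Y → . g y T] }  — shift
  I4: { [T → y D . )] }  — shift
  I5: { [D → Y . g )] }  — shift
  I6: { [D → g .], [Y → g . y T] }  — shift, reduce
  I7: { [T → . y D )], [Y → g y . T] }  — shift
  I8: { [Y → g y T .] }  — reduce
  I9: { [D → Y g . )] }  — shift
  I10: { [D → Y g ) .] }  — reduce
  I11: { [T → y D ) .] }  — reduce
  I12: { [Y → ) Y .] }  — reduce
  I13: { [Y → g . y T] }  — shift

No state contains more than one complete item.

Answer: No reduce-reduce conflicts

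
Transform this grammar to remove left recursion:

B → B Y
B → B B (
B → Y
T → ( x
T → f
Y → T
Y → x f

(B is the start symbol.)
B is directly left-recursive. The standard transformation for
  A → A α₁ | ... | A α_m | β₁ | ... | β_n
is
  A  → β₁ A' | ... | β_n A'
  A' → α₁ A' | ... | α_m A' | ε

B → Y becomes B → Y B'
B → B Y becomes B' → Y B'
B → B B ( becomes B' → B ( B'
Add B' → ε

Productions for other non-terminals are unchanged:
  T → ( x
  T → f
  Y → T
  Y → x f

Resulting grammar:
B → Y B'
B' → Y B'
B' → B ( B'
B' → ε
T → ( x
T → f
Y → T
Y → x f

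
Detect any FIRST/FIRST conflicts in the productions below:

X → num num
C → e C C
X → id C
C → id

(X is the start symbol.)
Productions for X:
  X → num num: FIRST = { 'num' }
  X → id C: FIRST = { 'id' }
Productions for C:
  C → e C C: FIRST = { 'e' }
  C → id: FIRST = { 'id' }

All alternatives of each non-terminal have pairwise disjoint FIRST sets.

Answer: No FIRST/FIRST conflicts.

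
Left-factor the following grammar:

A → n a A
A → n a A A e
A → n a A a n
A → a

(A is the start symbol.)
Left-factoring transforms A → αβ₁ | αβ₂ into A → αA' and A' → β₁ | β₂
(α is the longest common prefix among the alternatives). Repeat until
no nonterminal has two alternatives with a common prefix.

Round 1: A has alternatives sharing prefix 'n a A'. Introduce A': A → n a A A'
  Add: A' → ε
  Add: A' → A e
  Add: A' → a n

No remaining common prefixes — done.

Resulting grammar:
A → n a A A'
A' → ε
A' → A e
A' → a n
A → a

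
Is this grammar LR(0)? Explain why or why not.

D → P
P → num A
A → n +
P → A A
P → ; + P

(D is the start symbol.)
Yes, the grammar is LR(0)

A grammar is LR(0) if no state in the canonical LR(0) collection has:
  - both a shift item (dot before a terminal) and a complete item (shift-reduce conflict), or
  - two or more complete items (reduce-reduce conflict; the accept item [D' → D .] counts as a complete item here).

Augment with D' → D and build the canonical LR(0) collection (I0 = CLOSURE({[D' → . D]}), then GOTO on every symbol after a dot until no new states appear). It has 12 states:
  I0: { [A → . n +], [D → . P], [D' → . D], [P → . ; + P], [P → . A A], [P → . num A] }  — shift
  I1: { [P → ; . + P] }  — shift
  I2: { [A → . n +], [P → A . A] }  — shift
  I3: { [D' → D .] }  — accept
  I4: { [D → P .] }  — reduce
  I5: { [A → n . +] }  — shift
  I6: { [A → . n +], [P → num . A] }  — shift
  I7: { [P → num A .] }  — reduce
  I8: { [A → n + .] }  — reduce
  I9: { [P → A A .] }  — reduce
  I10: { [A → . n +], [P → . ; + P], [P → . A A], [P → . num A], [P → ; + . P] }  — shift
  I11: { [P → ; + P .] }  — reduce

Every state is either a pure shift/goto state or contains exactly one complete item and nothing to shift — no conflicts. The grammar is LR(0).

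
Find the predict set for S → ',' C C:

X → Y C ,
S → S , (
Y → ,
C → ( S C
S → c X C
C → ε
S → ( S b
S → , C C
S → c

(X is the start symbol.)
{ ',' }

PREDICT(S → ',' C C) = (FIRST(RHS) \ {ε}) ∪ (FOLLOW(S) if ε ∈ FIRST(RHS), i.e. RHS ⇒* ε)
FIRST(',' C C) = { ',' }
ε ∉ FIRST(',' C C), so FOLLOW(S) is not added.
PREDICT(S → ',' C C) = { ',' }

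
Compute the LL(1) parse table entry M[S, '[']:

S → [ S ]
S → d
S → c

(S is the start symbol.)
To find M[S, '['], we find productions for S where '[' is in the predict set (PREDICT(N → α) = (FIRST(α) \ {ε}) ∪ (FOLLOW(N) if α ⇒* ε)).

S → [ S ]: PREDICT = { '[' }
  '[' is in predict set, so this production goes in M[S, '[']
S → d: PREDICT = { 'd' }
S → c: PREDICT = { 'c' }

M[S, '['] = S → [ S ]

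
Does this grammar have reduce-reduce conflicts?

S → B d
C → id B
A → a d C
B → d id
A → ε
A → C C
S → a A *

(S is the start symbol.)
No reduce-reduce conflicts

Augment with S' → S and build the canonical LR(0) collection (I0 = CLOSURE({[S' → . S]}), then GOTO on every symbol after a dot until no new states appear). It has 16 states:
  I0: { [B → . d id], [S → . B d], [S → . a A *], [S' → . S] }  — shift
  I1: { [S → B . d] }  — shift
  I2: { [S' → S .] }  — accept
  I3: { [A → . C C], [A → . a d C], [A → .], [C → . id B], [S → a . A *] }  — shift, reduce
  I4: { [B → d . id] }  — shift
  I5: { [B → d id .] }  — reduce
  I6: { [S → a A . *] }  — shift
  I7: { [A → C . C], [C → . id B] }  — shift
  I8: { [A → a . d C] }  — shift
  I9: { [B → . d id], [C → id . B] }  — shift
  I10: { [C → id B .] }  — reduce
  I11: { [A → a d . C], [C → . id B] }  — shift
  I12: { [A → a d C .] }  — reduce
  I13: { [A → C C .] }  — reduce
  I14: { [S → a A * .] }  — reduce
  I15: { [S → B d .] }  — reduce

No state contains more than one complete item.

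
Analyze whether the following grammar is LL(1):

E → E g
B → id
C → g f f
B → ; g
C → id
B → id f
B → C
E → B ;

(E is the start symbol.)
No. Predict set conflict for E: { ';', 'g', 'id' }

Relevant sets:
  FIRST(E) = { ';', 'g', 'id' }
  FIRST(B) = { ';', 'g', 'id' }
  FIRST(C) = { 'g', 'id' }

For E:
  PREDICT(E → E g) = { ';', 'g', 'id' }
  PREDICT(E → B ';') = { ';', 'g', 'id' }
For B:
  PREDICT(B → id) = { 'id' }
  PREDICT(B → ';' g) = { ';' }
  PREDICT(B → id f) = { 'id' }
  PREDICT(B → C) = { 'g', 'id' }
For C:
  PREDICT(C → g f f) = { 'g' }
  PREDICT(C → id) = { 'id' }

Conflict found: Predict set conflict for E: { ';', 'g', 'id' }
The grammar is NOT LL(1).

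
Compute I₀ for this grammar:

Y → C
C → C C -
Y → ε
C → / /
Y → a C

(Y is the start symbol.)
First, augment the grammar with Y' → Y
I₀ = CLOSURE({ [Y' → . Y] }):
  [Y' → . Y] has the dot before Y: add [Y → . C], [Y → .], [Y → . a C]
  [Y → . C] has the dot before C: add [C → . C C -], [C → . / /]
No further items can be added.

I₀ = { [C → . / /], [C → . C C -], [Y → . C], [Y → . a C], [Y → .], [Y' → . Y] }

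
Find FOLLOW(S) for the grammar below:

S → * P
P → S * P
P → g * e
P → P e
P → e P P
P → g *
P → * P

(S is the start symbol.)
To compute FOLLOW(S), find every occurrence of S on a right-hand side N → α S β: add FIRST(β) \ {ε}, and if β is empty or nullable also add FOLLOW(N). Iterate to a fixed point.

S is the start symbol, so $ ∈ FOLLOW(S).
In P → S * P: S is followed by '*' P, add FIRST('*' P) \ {ε} = { '*' }

Taking the union: FOLLOW(S) = { $, '*' }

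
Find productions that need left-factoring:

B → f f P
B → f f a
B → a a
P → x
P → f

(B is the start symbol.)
Yes, B has productions with common prefix 'f f'

Left-factoring is needed when two productions for the same non-terminal
share a common prefix on the right-hand side.

Productions for B:
  B → f f P
  B → f f a
  B → a a
Productions for P:
  P → x
  P → f

Found common prefix 'f f' in productions for B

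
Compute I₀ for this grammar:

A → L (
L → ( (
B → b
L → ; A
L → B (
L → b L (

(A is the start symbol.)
{ [A → . L (], [A' → . A], [B → . b], [L → . ( (], [L → . ; A], [L → . B (], [L → . b L (] }

First, augment the grammar with A' → A
I₀ = CLOSURE({ [A' → . A] }):
  [A' → . A] has the dot before A: add [A → . L (]
  [A → . L (] has the dot before L: add [L → . ( (], [L → . ; A], [L → . B (], [L → . b L (]
  [L → . B (] has the dot before B: add [B → . b]
No further items can be added.

I₀ = { [A → . L (], [A' → . A], [B → . b], [L → . ( (], [L → . ; A], [L → . B (], [L → . b L (] }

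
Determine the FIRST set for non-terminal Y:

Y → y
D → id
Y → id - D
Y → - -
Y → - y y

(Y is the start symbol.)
From Y → y:
  - y is a terminal: add 'y' and stop
From Y → id - D:
  - id is a terminal: add 'id' and stop
From Y → - -:
  - '-' is a terminal: add '-' and stop
From Y → - y y:
  - '-' is a terminal: add '-' and stop

Collecting: FIRST(Y) = { '-', 'id', 'y' }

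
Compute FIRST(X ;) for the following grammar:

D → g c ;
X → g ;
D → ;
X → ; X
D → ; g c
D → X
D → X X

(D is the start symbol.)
{ ';', 'g' }

FIRST sets of the non-terminals involved (from the grammar, by fixed-point iteration):
  FIRST(X) = { ';', 'g' }

To compute FIRST(X ;), process the symbols left to right:
Symbol X is a non-terminal. Add FIRST(X) \ {ε} = { ';', 'g' }
X is not nullable (ε ∉ FIRST(X)), so stop here.
FIRST(X ;) = { ';', 'g' }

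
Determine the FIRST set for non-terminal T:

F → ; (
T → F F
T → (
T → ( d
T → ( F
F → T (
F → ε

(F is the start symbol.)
{ '(', ';', ε }

To compute FIRST(T), examine every production with T on the left-hand side, reading each right-hand side left to right until a non-nullable symbol is reached.

FIRST sets of the other non-terminals involved (by the same procedure, iterated to a fixed point):
  FIRST(F) = { '(', ';', ε }

From T → F F:
  - F is a non-terminal: add FIRST(F) \ {ε} = { '(', ';' }
    F is nullable, so continue to the next symbol
  - F is a non-terminal: add FIRST(F) \ {ε} = { '(', ';' }
    F is nullable and nothing follows, so the whole right-hand side can vanish: ε ∈ FIRST(T)
From T → (:
  - '(' is a terminal: add '(' and stop
From T → ( d:
  - '(' is a terminal: add '(' and stop
From T → ( F:
  - '(' is a terminal: add '(' and stop

Collecting: FIRST(T) = { '(', ';', ε }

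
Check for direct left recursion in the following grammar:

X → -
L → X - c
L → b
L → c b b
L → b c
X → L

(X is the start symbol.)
X → -: starts with '-'
L → X - c: starts with X
L → b: starts with b
L → c b b: starts with c
L → b c: starts with b
X → L: starts with L

No direct left recursion found.

Answer: No direct left recursion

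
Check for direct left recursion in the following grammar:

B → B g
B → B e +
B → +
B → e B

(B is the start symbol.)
B → B g: LEFT RECURSIVE (starts with B)
B → B e +: LEFT RECURSIVE (starts with B)
B → +: starts with '+'
B → e B: starts with e

The grammar has direct left recursion on: B.

Answer: Yes, B is left-recursive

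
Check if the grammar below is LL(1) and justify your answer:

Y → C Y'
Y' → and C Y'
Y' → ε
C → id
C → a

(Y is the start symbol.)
Yes, the grammar is LL(1).

A grammar is LL(1) if for each non-terminal N with multiple productions, the predict sets of those productions are pairwise disjoint, where PREDICT(N → α) = (FIRST(α) \ {ε}) ∪ (FOLLOW(N) if α ⇒* ε).

Relevant sets:
  FOLLOW(Y') = { $ }

For Y':
  PREDICT(Y' → and C Y') = { 'and' }
  PREDICT(Y' → ε) = { $ }
For C:
  PREDICT(C → id) = { 'id' }
  PREDICT(C → a) = { 'a' }
Y has a single production, so nothing to check there.

All predict sets are disjoint. The grammar IS LL(1).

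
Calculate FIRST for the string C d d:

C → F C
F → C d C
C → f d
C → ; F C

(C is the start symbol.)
{ ';', 'f' }

FIRST sets of the non-terminals involved (from the grammar, by fixed-point iteration):
  FIRST(C) = { ';', 'f' }

To compute FIRST(C d d), process the symbols left to right:
Symbol C is a non-terminal. Add FIRST(C) \ {ε} = { ';', 'f' }
C is not nullable (ε ∉ FIRST(C)), so stop here.
FIRST(C d d) = { ';', 'f' }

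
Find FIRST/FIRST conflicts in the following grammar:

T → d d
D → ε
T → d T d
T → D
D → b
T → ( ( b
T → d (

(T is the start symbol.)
Yes. T → d d / T → d T d on { 'd' }; T → d d / T → d '(' on { 'd' }; T → d T d / T → d '(' on { 'd' }

A FIRST/FIRST conflict occurs when two productions N → α and N → β for the same non-terminal have FIRST(α) ∩ FIRST(β) ≠ ∅ (with ε ∈ FIRST of a nullable right-hand side, so two nullable alternatives also conflict).

FIRST sets of the non-terminals at (or reachable through a nullable prefix from) the front of some alternative:
  FIRST(D) = { 'b', ε }

Productions for T:
  T → d d: FIRST = { 'd' }
  T → d T d: FIRST = { 'd' }
  T → D: FIRST = { 'b', ε }
  T → ( ( b: FIRST = { '(' }
  T → d (: FIRST = { 'd' }
Productions for D:
  D → ε: FIRST = { ε }
  D → b: FIRST = { 'b' }

Conflict for T: T → d d and T → d T d
  Overlap: { 'd' }
Conflict for T: T → d d and T → d (
  Overlap: { 'd' }
Conflict for T: T → d T d and T → d (
  Overlap: { 'd' }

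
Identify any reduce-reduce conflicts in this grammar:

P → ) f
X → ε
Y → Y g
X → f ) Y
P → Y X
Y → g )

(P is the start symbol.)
A reduce-reduce conflict occurs when an LR(0) state has two complete items [A → α .] and [B → β .] — both call for a reduction, and with no lookahead the parser cannot choose between them.

Augment with P' → P and build the canonical LR(0) collection (I0 = CLOSURE({[P' → . P]}), then GOTO on every symbol after a dot until no new states appear). It has 12 states:
  I0: { [P → . ) f], [P → . Y X], [P' → . P], [Y → . Y g], [Y → . g )] }  — shift
  I1: { [P → ) . f] }  — shift
  I2: { [P' → P .] }  — accept
  I3: { [P → Y . X], [X → . f ) Y], [X → .], [Y → Y . g] }  — shift, reduce
  I4: { [Y → g . )] }  — shift
  I5: { [Y → g ) .] }  — reduce
  I6: { [P → Y X .] }  — reduce
  I7: { [X → f . ) Y] }  — shift
  I8: { [Y → Y g .] }  — reduce
  I9: { [X → f ) . Y], [Y → . Y g], [Y → . g )] }  — shift
  I10: { [X → f ) Y .], [Y → Y . g] }  — shift, reduce
  I11: { [P → ) f .] }  — reduce

No state contains more than one complete item.

Answer: No reduce-reduce conflicts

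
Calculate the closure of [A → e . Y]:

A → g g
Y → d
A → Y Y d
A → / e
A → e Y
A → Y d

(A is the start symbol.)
{ [A → e . Y], [Y → . d] }

To compute CLOSURE, for each item [A → α.Bβ] where B is a non-terminal, add [B → .γ] for all productions B → γ; repeat for the newly added items until nothing changes.

Start with: [A → e . Y]
  [A → e . Y] has the dot before Y: add [Y → . d]
No further items can be added.

CLOSURE = { [A → e . Y], [Y → . d] }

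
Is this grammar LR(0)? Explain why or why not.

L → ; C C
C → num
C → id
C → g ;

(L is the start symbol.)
A grammar is LR(0) if no state in the canonical LR(0) collection has:
  - both a shift item (dot before a terminal) and a complete item (shift-reduce conflict), or
  - two or more complete items (reduce-reduce conflict; the accept item [L' → L .] counts as a complete item here).

Augment with L' → L and build the canonical LR(0) collection (I0 = CLOSURE({[L' → . L]}), then GOTO on every symbol after a dot until no new states appear). It has 9 states:
  I0: { [L → . ; C C], [L' → . L] }  — shift
  I1: { [C → . g ;], [C → . id], [C → . num], [L → ; . C C] }  — shift
  I2: { [L' → L .] }  — accept
  I3: { [C → . g ;], [C → . id], [C → . num], [L → ; C . C] }  — shift
  I4: { [C → g . ;] }  — shift
  I5: { [C → id .] }  — reduce
  I6: { [C → num .] }  — reduce
  I7: { [C → g ; .] }  — reduce
  I8: { [L → ; C C .] }  — reduce

Every state is either a pure shift/goto state or contains exactly one complete item and nothing to shift — no conflicts. The grammar is LR(0).

Answer: Yes, the grammar is LR(0)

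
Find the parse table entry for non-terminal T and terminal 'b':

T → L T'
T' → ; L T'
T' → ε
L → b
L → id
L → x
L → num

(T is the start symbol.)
T → L T'

To find M[T, 'b'], we find productions for T where 'b' is in the predict set (PREDICT(N → α) = (FIRST(α) \ {ε}) ∪ (FOLLOW(N) if α ⇒* ε)).

Relevant sets:
  FIRST(L) = { 'b', 'id', 'num', 'x' }

T → L T': PREDICT = { 'b', 'id', 'num', 'x' }
  'b' is in predict set, so this production goes in M[T, 'b']

M[T, 'b'] = T → L T'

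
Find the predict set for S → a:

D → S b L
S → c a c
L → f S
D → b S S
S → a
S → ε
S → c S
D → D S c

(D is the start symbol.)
{ 'a' }

PREDICT(S → a) = (FIRST(RHS) \ {ε}) ∪ (FOLLOW(S) if ε ∈ FIRST(RHS), i.e. RHS ⇒* ε)
FIRST(a) = { 'a' }
ε ∉ FIRST(a), so FOLLOW(S) is not added.
PREDICT(S → a) = { 'a' }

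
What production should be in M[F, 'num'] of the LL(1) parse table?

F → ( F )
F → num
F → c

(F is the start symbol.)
To find M[F, 'num'], we find productions for F where 'num' is in the predict set (PREDICT(N → α) = (FIRST(α) \ {ε}) ∪ (FOLLOW(N) if α ⇒* ε)).

F → ( F ): PREDICT = { '(' }
F → num: PREDICT = { 'num' }
  'num' is in predict set, so this production goes in M[F, 'num']
F → c: PREDICT = { 'c' }

M[F, 'num'] = F → num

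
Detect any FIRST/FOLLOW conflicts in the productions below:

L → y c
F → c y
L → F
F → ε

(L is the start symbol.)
Nullable non-terminals: F, L.
FIRST sets used below: FIRST(F) = { 'c', ε }

F: nullable alternative(s) F → ε; FOLLOW(F) = { $ }
  F → c y: FIRST \ {ε} = { 'c' } — disjoint from FOLLOW(F)
  F → ε: FIRST \ {ε} = { } — this is the only nullable alternative, skip

L: nullable alternative(s) L → F; FOLLOW(L) = { $ }
  L → y c: FIRST \ {ε} = { 'y' } — disjoint from FOLLOW(L)
  L → F: FIRST \ {ε} = { 'c' } — this is the only nullable alternative, skip

No FIRST/FOLLOW conflicts found.

Answer: No FIRST/FOLLOW conflicts.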